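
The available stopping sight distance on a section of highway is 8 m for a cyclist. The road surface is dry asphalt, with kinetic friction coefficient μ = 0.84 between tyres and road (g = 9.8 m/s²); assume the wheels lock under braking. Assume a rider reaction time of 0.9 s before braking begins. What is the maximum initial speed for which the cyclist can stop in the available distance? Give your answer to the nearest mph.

Maximum speed ≈ 14 mph

a = μg = 0.84 × 9.8 = 8.232 m/s².
Stopping distance: v·t_r + v²/(2a) = 8 with t_r = 0.9 s and a = 8.232 m/s².
So v² + 14.818 v − 131.71 = 0.
Positive root: v = −a·t_r + √((a·t_r)² + 2a·d) = −7.409 + √(54.893 + 131.71) = 6.2513 m/s.
6.2513 m/s ÷ 0.44704 = 13.984 mph.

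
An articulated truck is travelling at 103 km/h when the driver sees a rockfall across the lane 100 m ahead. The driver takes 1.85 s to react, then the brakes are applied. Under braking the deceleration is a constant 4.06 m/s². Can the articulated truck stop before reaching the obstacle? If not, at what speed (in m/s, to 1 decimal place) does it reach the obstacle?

103 km/h ÷ 3.6 = 28.6111 m/s.
Reaction distance = 28.6111 × 1.85 = 52.931 m.
Braking distance needed to stop: v²/(2a) = 818.595 / 8.120 = 100.812 m, so total needed = 52.931 + 100.812 = 153.743 m > 100 m — it cannot stop.
Distance remaining when braking begins: 100 − 52.931 = 47.069 m.
v² = v₀² − 2a·d = 818.595 − 2 × 4.060 × 47.069 = 436.395 m²/s².
v = √436.395 = 20.890 m/s.

No — it strikes the obstacle at 20.9 m/s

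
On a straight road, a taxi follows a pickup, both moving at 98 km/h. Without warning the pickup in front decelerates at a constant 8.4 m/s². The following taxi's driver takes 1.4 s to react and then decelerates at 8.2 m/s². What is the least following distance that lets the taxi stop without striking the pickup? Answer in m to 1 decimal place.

98 km/h ÷ 3.6 = 27.2222 m/s.
Leader travels v²/(2a_L) = 741.048 / 16.800 = 44.110 m before stopping.
Follower covers v·t_r = 27.2222 × 1.4 = 38.111 m while reacting, then v²/(2a_F) = 741.048 / 16.400 = 45.186 m while braking, for a total of 38.111 + 45.186 = 83.297 m.
Since a_F ≤ a_L and the follower starts braking later, the follower is never slower than the leader, so the closest approach is when both have stopped.
Minimum gap = 83.297 − 44.110 = 39.187 m.

Minimum gap ≈ 39.2 m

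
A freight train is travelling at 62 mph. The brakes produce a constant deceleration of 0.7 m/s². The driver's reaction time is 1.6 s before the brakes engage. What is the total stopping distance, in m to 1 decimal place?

62 mph × 0.44704 = 27.7165 m/s.
Reaction distance = v·t_r = 27.7165 × 1.6 = 44.346 m.
Braking distance = v²/(2a) = 27.7165² / (2 × 0.700) = 768.204 / 1.400 = 548.717 m.
Total = 44.346 + 548.717 = 593.063 m.

Total stopping distance ≈ 593.1 m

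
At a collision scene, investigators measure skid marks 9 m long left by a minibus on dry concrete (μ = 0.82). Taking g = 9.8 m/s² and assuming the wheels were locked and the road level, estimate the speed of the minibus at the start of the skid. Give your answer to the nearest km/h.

Initial speed ≈ 43 km/h

Deceleration a = μg = 0.82 × 9.8 = 8.036 m/s².
v = √(2a·d) = √(2 × 8.036 × 9) = √144.648 = 12.0270 m/s.
= 12.0270 × 3.6 = 43.297 km/h.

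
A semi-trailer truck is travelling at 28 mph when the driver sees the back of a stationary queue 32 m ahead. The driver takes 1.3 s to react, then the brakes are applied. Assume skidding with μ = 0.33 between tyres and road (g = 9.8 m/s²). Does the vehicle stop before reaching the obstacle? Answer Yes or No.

28 mph × 0.44704 = 12.5171 m/s.
a = μg = 0.33 × 9.8 = 3.234 m/s².
Reaction distance = 12.5171 × 1.3 = 16.272 m.
Braking distance = v²/(2a) = 156.678 / 6.468 = 24.224 m.
Total stopping distance = 16.272 + 24.224 = 40.496 m, vs 32 m available — it cannot stop in time and overshoots by 40.496 − 32 = 8.496 m.

No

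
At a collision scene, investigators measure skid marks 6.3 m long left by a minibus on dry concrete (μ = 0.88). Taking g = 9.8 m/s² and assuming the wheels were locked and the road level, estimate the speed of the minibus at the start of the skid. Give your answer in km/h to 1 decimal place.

Deceleration a = μg = 0.88 × 9.8 = 8.624 m/s².
v = √(2a·d) = √(2 × 8.624 × 6.3) = √108.662 = 10.4241 m/s.
= 10.4241 × 3.6 = 37.527 km/h.

Initial speed ≈ 37.5 km/h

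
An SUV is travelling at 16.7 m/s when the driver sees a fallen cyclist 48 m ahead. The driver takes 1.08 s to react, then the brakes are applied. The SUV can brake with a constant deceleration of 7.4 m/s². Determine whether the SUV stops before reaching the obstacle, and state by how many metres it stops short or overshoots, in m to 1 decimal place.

Yes — it stops 11.1 m short of the obstacle

Reaction distance = 16.7000 × 1.08 = 18.036 m.
Braking distance = v²/(2a) = 278.890 / 14.800 = 18.844 m.
Total stopping distance = 18.036 + 18.844 = 36.880 m, vs 48 m available — it stops with 48 − 36.880 = 11.120 m to spare.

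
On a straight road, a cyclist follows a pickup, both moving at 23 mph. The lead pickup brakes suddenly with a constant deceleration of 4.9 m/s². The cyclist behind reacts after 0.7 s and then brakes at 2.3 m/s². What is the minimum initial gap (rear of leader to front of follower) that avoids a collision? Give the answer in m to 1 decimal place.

Minimum gap ≈ 19.4 m

23 mph × 0.44704 = 10.2819 m/s.
Leader travels v²/(2a_L) = 105.717 / 9.800 = 10.787 m before stopping.
Follower covers v·t_r = 10.2819 × 0.7 = 7.197 m while reacting, then v²/(2a_F) = 105.717 / 4.600 = 22.982 m while braking, for a total of 7.197 + 22.982 = 30.179 m.
Since a_F ≤ a_L and the follower starts braking later, the follower is never slower than the leader, so the closest approach is when both have stopped.
Minimum gap = 30.179 − 10.787 = 19.392 m.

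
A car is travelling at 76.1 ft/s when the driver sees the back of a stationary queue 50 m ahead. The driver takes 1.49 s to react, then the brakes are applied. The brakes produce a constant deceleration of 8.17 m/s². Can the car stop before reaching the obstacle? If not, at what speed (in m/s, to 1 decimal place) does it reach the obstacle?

No — it strikes the obstacle at 16.9 m/s

76.1 ft/s × 0.3048 = 23.1953 m/s.
Reaction distance = 23.1953 × 1.49 = 34.561 m.
Braking distance needed to stop: v²/(2a) = 538.022 / 16.340 = 32.927 m, so total needed = 34.561 + 32.927 = 67.488 m > 50 m — it cannot stop.
Distance remaining when braking begins: 50 − 34.561 = 15.439 m.
v² = v₀² − 2a·d = 538.022 − 2 × 8.170 × 15.439 = 285.749 m²/s².
v = √285.749 = 16.904 m/s.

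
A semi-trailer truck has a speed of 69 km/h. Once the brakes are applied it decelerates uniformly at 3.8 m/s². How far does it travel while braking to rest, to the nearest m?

Braking distance ≈ 48 m

69 km/h ÷ 3.6 = 19.1667 m/s.
Braking distance = v²/(2a) = 19.1667² / (2 × 3.800) = 367.362 / 7.600 = 48.337 m.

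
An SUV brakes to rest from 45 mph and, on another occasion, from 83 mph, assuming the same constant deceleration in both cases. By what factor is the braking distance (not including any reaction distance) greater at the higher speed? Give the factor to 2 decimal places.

Factor ≈ 3.40

Braking distance d = v²/(2a), so with a fixed, d ∝ v².
Factor = (83/45)² = 1.8444² = 3.4018.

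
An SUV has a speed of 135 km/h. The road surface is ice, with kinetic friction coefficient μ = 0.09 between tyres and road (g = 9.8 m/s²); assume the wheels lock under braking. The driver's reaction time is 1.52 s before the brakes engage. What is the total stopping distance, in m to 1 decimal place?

135 km/h ÷ 3.6 = 37.5000 m/s.
a = μg = 0.09 × 9.8 = 0.882 m/s².
Reaction distance = v·t_r = 37.5000 × 1.52 = 57.000 m.
Braking distance = v²/(2a) = 37.5000² / (2 × 0.882) = 1406.250 / 1.764 = 797.194 m.
Total = 57.000 + 797.194 = 854.194 m.

Total stopping distance ≈ 854.2 m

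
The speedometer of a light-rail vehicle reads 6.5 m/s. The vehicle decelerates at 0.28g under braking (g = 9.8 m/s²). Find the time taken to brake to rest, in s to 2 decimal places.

a = 0.28 × 9.8 = 2.744 m/s².
Braking time = v/a = 6.5000 / 2.744 = 2.369 s.

Braking time ≈ 2.37 s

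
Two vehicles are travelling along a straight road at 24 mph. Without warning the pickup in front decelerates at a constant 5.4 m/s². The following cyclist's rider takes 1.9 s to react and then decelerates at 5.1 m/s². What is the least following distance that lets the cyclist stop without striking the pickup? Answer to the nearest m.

Minimum gap ≈ 21 m

24 mph × 0.44704 = 10.7290 m/s.
Leader travels v²/(2a_L) = 115.111 / 10.800 = 10.658 m before stopping.
Follower covers v·t_r = 10.7290 × 1.9 = 20.385 m while reacting, then v²/(2a_F) = 115.111 / 10.200 = 11.285 m while braking, for a total of 20.385 + 11.285 = 31.670 m.
Since a_F ≤ a_L and the follower starts braking later, the follower is never slower than the leader, so the closest approach is when both have stopped.
Minimum gap = 31.670 − 10.658 = 21.012 m.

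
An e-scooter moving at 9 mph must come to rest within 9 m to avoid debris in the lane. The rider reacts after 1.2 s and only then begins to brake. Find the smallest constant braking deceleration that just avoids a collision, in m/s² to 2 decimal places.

Required deceleration ≈ 1.94 m/s²

9 mph × 0.44704 = 4.0234 m/s.
Distance covered during reaction = 4.0234 × 1.2 = 4.828 m.
Distance available for braking: 9 − 4.828 = 4.172 m.
v² = 2a·d ⇒ a = v²/(2d) = 4.0234² / (2 × 4.172) = 16.188 / 8.344 = 1.9401 m/s².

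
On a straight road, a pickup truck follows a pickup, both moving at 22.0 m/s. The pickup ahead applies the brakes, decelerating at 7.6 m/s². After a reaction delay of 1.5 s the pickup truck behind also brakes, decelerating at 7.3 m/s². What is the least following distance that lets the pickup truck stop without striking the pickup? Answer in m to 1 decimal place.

Minimum gap ≈ 34.3 m

Leader travels v²/(2a_L) = 484.000 / 15.200 = 31.842 m before stopping.
Follower covers v·t_r = 22.0000 × 1.5 = 33.000 m while reacting, then v²/(2a_F) = 484.000 / 14.600 = 33.151 m while braking, for a total of 33.000 + 33.151 = 66.151 m.
Since a_F ≤ a_L and the follower starts braking later, the follower is never slower than the leader, so the closest approach is when both have stopped.
Minimum gap = 66.151 − 31.842 = 34.309 m.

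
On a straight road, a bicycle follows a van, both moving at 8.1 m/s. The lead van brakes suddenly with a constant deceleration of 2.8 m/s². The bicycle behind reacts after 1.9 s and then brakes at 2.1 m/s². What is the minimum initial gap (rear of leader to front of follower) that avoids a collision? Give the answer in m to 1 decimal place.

Minimum gap ≈ 19.3 m

Leader travels v²/(2a_L) = 65.610 / 5.600 = 11.716 m before stopping.
Follower covers v·t_r = 8.1000 × 1.9 = 15.390 m while reacting, then v²/(2a_F) = 65.610 / 4.200 = 15.621 m while braking, for a total of 15.390 + 15.621 = 31.011 m.
Since a_F ≤ a_L and the follower starts braking later, the follower is never slower than the leader, so the closest approach is when both have stopped.
Minimum gap = 31.011 − 11.716 = 19.295 m.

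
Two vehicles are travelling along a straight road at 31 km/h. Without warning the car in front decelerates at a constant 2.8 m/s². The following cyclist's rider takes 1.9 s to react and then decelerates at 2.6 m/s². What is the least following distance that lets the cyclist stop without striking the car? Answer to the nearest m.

31 km/h ÷ 3.6 = 8.6111 m/s.
Leader travels v²/(2a_L) = 74.151 / 5.600 = 13.241 m before stopping.
Follower covers v·t_r = 8.6111 × 1.9 = 16.361 m while reacting, then v²/(2a_F) = 74.151 / 5.200 = 14.260 m while braking, for a total of 16.361 + 14.260 = 30.621 m.
Since a_F ≤ a_L and the follower starts braking later, the follower is never slower than the leader, so the closest approach is when both have stopped.
Minimum gap = 30.621 − 13.241 = 17.380 m.

Minimum gap ≈ 17 m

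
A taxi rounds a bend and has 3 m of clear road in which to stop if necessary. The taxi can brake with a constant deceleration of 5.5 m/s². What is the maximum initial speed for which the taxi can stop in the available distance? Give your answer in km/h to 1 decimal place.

Maximum speed ≈ 20.7 km/h

v²/(2a) = d ⇒ v = √(2 × 5.500 × 3) = √33.00 = 5.7446 m/s.
5.7446 m/s × 3.6 = 20.681 km/h.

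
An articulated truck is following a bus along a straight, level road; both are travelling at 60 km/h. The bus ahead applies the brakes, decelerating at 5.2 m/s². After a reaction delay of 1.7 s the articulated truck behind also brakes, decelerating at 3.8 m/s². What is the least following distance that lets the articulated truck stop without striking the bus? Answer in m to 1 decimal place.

60 km/h ÷ 3.6 = 16.6667 m/s.
Leader travels v²/(2a_L) = 277.779 / 10.400 = 26.710 m before stopping.
Follower covers v·t_r = 16.6667 × 1.7 = 28.333 m while reacting, then v²/(2a_F) = 277.779 / 7.600 = 36.550 m while braking, for a total of 28.333 + 36.550 = 64.883 m.
Since a_F ≤ a_L and the follower starts braking later, the follower is never slower than the leader, so the closest approach is when both have stopped.
Minimum gap = 64.883 − 26.710 = 38.173 m.

Minimum gap ≈ 38.2 m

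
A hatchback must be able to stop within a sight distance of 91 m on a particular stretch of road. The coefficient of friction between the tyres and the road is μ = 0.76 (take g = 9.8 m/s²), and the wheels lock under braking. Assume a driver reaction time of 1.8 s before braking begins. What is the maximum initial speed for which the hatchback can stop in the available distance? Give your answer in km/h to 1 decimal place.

a = μg = 0.76 × 9.8 = 7.448 m/s².
Stopping distance: v·t_r + v²/(2a) = 91 with t_r = 1.8 s and a = 7.448 m/s².
So v² + 26.813 v − 1355.54 = 0.
Positive root: v = −a·t_r + √((a·t_r)² + 2a·d) = −13.406 + √(179.721 + 1355.54) = 25.7764 m/s.
25.7764 m/s × 3.6 = 92.795 km/h.

Maximum speed ≈ 92.8 km/h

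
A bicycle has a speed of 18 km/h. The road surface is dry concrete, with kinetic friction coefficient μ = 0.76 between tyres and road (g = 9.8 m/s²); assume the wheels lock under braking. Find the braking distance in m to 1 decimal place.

Braking distance ≈ 1.7 m

18 km/h ÷ 3.6 = 5.0000 m/s.
a = μg = 0.76 × 9.8 = 7.448 m/s².
Braking distance = v²/(2a) = 5.0000² / (2 × 7.448) = 25.000 / 14.896 = 1.678 m.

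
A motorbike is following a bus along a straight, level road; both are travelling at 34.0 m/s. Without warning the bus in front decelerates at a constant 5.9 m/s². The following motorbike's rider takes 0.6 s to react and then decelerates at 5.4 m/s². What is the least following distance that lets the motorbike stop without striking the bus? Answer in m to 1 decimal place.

Leader travels v²/(2a_L) = 1156.000 / 11.800 = 97.966 m before stopping.
Follower covers v·t_r = 34.0000 × 0.6 = 20.400 m while reacting, then v²/(2a_F) = 1156.000 / 10.800 = 107.037 m while braking, for a total of 20.400 + 107.037 = 127.437 m.
Since a_F ≤ a_L and the follower starts braking later, the follower is never slower than the leader, so the closest approach is when both have stopped.
Minimum gap = 127.437 − 97.966 = 29.471 m.

Minimum gap ≈ 29.5 m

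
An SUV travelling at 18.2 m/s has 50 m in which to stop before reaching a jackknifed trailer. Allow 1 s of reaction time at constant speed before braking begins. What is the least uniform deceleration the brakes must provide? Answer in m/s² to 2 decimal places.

Distance covered during reaction = 18.2000 × 1 = 18.200 m.
Distance available for braking: 50 − 18.200 = 31.800 m.
v² = 2a·d ⇒ a = v²/(2d) = 18.2000² / (2 × 31.800) = 331.240 / 63.600 = 5.2082 m/s².

Required deceleration ≈ 5.21 m/s²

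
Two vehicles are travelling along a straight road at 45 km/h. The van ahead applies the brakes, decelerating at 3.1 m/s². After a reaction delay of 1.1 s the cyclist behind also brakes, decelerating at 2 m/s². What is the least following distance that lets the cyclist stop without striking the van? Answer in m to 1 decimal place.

Minimum gap ≈ 27.6 m

45 km/h ÷ 3.6 = 12.5000 m/s.
Leader travels v²/(2a_L) = 156.250 / 6.200 = 25.202 m before stopping.
Follower covers v·t_r = 12.5000 × 1.1 = 13.750 m while reacting, then v²/(2a_F) = 156.250 / 4.000 = 39.062 m while braking, for a total of 13.750 + 39.062 = 52.812 m.
Since a_F ≤ a_L and the follower starts braking later, the follower is never slower than the leader, so the closest approach is when both have stopped.
Minimum gap = 52.812 − 25.202 = 27.610 m.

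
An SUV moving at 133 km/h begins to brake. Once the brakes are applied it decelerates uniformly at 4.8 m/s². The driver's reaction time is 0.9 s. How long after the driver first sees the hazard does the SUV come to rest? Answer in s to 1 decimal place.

133 km/h ÷ 3.6 = 36.9444 m/s.
Braking time = v/a = 36.9444 / 4.800 = 7.697 s.
Total = 0.9 + 7.697 = 8.597 s.

Total time ≈ 8.6 s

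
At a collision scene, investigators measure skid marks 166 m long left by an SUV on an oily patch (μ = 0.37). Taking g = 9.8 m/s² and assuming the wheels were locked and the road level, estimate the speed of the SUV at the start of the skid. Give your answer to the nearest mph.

Initial speed ≈ 78 mph

Deceleration a = μg = 0.37 × 9.8 = 3.626 m/s².
v = √(2a·d) = √(2 × 3.626 × 166) = √1203.832 = 34.6963 m/s.
= 34.6963 ÷ 0.44704 = 77.613 mph.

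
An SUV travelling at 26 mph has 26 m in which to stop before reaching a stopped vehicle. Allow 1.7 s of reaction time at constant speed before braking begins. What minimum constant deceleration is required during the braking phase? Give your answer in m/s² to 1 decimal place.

Required deceleration ≈ 10.8 m/s²

26 mph × 0.44704 = 11.6230 m/s.
Distance covered during reaction = 11.6230 × 1.7 = 19.759 m.
Distance available for braking: 26 − 19.759 = 6.241 m.
v² = 2a·d ⇒ a = v²/(2d) = 11.6230² / (2 × 6.241) = 135.094 / 12.482 = 10.8231 m/s².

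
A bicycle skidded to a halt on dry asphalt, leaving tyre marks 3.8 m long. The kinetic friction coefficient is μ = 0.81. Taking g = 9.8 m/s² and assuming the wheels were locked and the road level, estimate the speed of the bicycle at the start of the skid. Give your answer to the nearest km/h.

Initial speed ≈ 28 km/h

Deceleration a = μg = 0.81 × 9.8 = 7.938 m/s².
v = √(2a·d) = √(2 × 7.938 × 3.8) = √60.329 = 7.7672 m/s.
= 7.7672 × 3.6 = 27.962 km/h.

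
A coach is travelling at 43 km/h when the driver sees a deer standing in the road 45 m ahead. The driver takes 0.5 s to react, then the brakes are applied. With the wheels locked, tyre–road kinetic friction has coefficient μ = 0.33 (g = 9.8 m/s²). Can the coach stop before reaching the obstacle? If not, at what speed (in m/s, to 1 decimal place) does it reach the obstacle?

Yes — it stops about 17.0 m short of the obstacle, so it never reaches it

43 km/h ÷ 3.6 = 11.9444 m/s.
a = μg = 0.33 × 9.8 = 3.234 m/s².
Reaction distance = 11.9444 × 0.5 = 5.972 m.
Braking distance = v²/(2a) = 142.669 / 6.468 = 22.058 m.
Total stopping distance = 5.972 + 22.058 = 28.030 m, vs 45 m available — it stops with 45 − 28.030 = 16.970 m to spare.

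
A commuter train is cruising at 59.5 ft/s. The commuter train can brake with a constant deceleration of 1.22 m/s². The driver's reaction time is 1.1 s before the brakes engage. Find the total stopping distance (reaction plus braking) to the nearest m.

59.5 ft/s × 0.3048 = 18.1356 m/s.
Reaction distance = v·t_r = 18.1356 × 1.1 = 19.949 m.
Braking distance = v²/(2a) = 18.1356² / (2 × 1.220) = 328.900 / 2.440 = 134.795 m.
Total = 19.949 + 134.795 = 154.744 m.

Total stopping distance ≈ 155 m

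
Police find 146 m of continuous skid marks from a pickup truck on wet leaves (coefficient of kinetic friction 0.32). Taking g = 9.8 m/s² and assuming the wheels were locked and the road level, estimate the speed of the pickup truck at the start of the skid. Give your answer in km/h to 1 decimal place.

Initial speed ≈ 108.9 km/h

Deceleration a = μg = 0.32 × 9.8 = 3.136 m/s².
v = √(2a·d) = √(2 × 3.136 × 146) = √915.712 = 30.2607 m/s.
= 30.2607 × 3.6 = 108.939 km/h.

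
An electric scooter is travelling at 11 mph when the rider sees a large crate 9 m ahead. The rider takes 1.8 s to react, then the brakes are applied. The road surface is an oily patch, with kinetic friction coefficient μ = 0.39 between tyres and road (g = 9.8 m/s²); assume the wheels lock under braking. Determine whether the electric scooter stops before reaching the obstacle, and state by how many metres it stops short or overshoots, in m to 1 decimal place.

11 mph × 0.44704 = 4.9174 m/s.
a = μg = 0.39 × 9.8 = 3.822 m/s².
Reaction distance = 4.9174 × 1.8 = 8.851 m.
Braking distance = v²/(2a) = 24.181 / 7.644 = 3.163 m.
Total stopping distance = 8.851 + 3.163 = 12.014 m, vs 9 m available — it cannot stop in time and overshoots by 12.014 − 9 = 3.014 m.

No — it overshoots by 3.0 m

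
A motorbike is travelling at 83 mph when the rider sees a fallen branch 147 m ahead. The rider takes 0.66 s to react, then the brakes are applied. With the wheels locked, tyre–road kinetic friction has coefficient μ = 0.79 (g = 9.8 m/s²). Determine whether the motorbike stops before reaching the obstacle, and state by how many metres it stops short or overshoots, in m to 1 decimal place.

83 mph × 0.44704 = 37.1043 m/s.
a = μg = 0.79 × 9.8 = 7.742 m/s².
Reaction distance = 37.1043 × 0.66 = 24.489 m.
Braking distance = v²/(2a) = 1376.729 / 15.484 = 88.913 m.
Total stopping distance = 24.489 + 88.913 = 113.402 m, vs 147 m available — it stops with 147 − 113.402 = 33.598 m to spare.

Yes — it stops 33.6 m short of the obstacle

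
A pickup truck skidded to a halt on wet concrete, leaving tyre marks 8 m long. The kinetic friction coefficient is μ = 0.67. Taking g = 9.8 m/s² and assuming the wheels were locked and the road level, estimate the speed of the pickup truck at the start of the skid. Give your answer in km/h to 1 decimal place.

Initial speed ≈ 36.9 km/h

Deceleration a = μg = 0.67 × 9.8 = 6.566 m/s².
v = √(2a·d) = √(2 × 6.566 × 8) = √105.056 = 10.2497 m/s.
= 10.2497 × 3.6 = 36.899 km/h.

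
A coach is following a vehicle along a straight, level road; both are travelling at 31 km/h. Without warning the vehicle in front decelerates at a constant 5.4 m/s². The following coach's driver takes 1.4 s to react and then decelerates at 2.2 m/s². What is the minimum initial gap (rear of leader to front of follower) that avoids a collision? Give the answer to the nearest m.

Minimum gap ≈ 22 m

31 km/h ÷ 3.6 = 8.6111 m/s.
Leader travels v²/(2a_L) = 74.151 / 10.800 = 6.866 m before stopping.
Follower covers v·t_r = 8.6111 × 1.4 = 12.056 m while reacting, then v²/(2a_F) = 74.151 / 4.400 = 16.852 m while braking, for a total of 12.056 + 16.852 = 28.908 m.
Since a_F ≤ a_L and the follower starts braking later, the follower is never slower than the leader, so the closest approach is when both have stopped.
Minimum gap = 28.908 − 6.866 = 22.042 m.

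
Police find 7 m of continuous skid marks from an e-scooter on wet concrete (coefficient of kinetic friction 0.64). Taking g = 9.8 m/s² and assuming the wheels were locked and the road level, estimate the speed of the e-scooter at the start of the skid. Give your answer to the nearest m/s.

Initial speed ≈ 9 m/s

Deceleration a = μg = 0.64 × 9.8 = 6.272 m/s².
v = √(2a·d) = √(2 × 6.272 × 7) = √87.808 = 9.3706 m/s.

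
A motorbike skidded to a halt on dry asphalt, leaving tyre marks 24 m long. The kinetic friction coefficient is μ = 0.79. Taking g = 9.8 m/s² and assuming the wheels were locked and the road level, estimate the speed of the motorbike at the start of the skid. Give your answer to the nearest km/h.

Deceleration a = μg = 0.79 × 9.8 = 7.742 m/s².
v = √(2a·d) = √(2 × 7.742 × 24) = √371.616 = 19.2773 m/s.
= 19.2773 × 3.6 = 69.398 km/h.

Initial speed ≈ 69 km/h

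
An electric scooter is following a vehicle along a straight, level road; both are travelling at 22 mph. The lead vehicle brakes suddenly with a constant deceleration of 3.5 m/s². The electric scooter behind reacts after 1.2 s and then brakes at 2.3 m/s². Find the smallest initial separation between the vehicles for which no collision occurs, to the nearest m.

Minimum gap ≈ 19 m

22 mph × 0.44704 = 9.8349 m/s.
Leader travels v²/(2a_L) = 96.725 / 7.000 = 13.818 m before stopping.
Follower covers v·t_r = 9.8349 × 1.2 = 11.802 m while reacting, then v²/(2a_F) = 96.725 / 4.600 = 21.027 m while braking, for a total of 11.802 + 21.027 = 32.829 m.
Since a_F ≤ a_L and the follower starts braking later, the follower is never slower than the leader, so the closest approach is when both have stopped.
Minimum gap = 32.829 − 13.818 = 19.011 m.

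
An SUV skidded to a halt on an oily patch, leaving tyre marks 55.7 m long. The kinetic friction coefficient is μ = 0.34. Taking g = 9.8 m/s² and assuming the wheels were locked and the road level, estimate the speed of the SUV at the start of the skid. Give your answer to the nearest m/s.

Initial speed ≈ 19 m/s

Deceleration a = μg = 0.34 × 9.8 = 3.332 m/s².
v = √(2a·d) = √(2 × 3.332 × 55.7) = √371.185 = 19.2662 m/s.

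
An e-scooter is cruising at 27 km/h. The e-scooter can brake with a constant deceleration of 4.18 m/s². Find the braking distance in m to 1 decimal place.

Braking distance ≈ 6.7 m

27 km/h ÷ 3.6 = 7.5000 m/s.
Braking distance = v²/(2a) = 7.5000² / (2 × 4.180) = 56.250 / 8.360 = 6.728 m.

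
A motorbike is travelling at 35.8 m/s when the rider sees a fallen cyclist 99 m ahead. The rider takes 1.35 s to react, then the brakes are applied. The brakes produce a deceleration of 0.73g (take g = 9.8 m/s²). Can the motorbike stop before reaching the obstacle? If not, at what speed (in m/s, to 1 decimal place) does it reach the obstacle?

a = 0.73 × 9.8 = 7.154 m/s².
Reaction distance = 35.8000 × 1.35 = 48.330 m.
Braking distance needed to stop: v²/(2a) = 1281.640 / 14.308 = 89.575 m, so total needed = 48.330 + 89.575 = 137.905 m > 99 m — it cannot stop.
Distance remaining when braking begins: 99 − 48.330 = 50.670 m.
v² = v₀² − 2a·d = 1281.640 − 2 × 7.154 × 50.670 = 556.654 m²/s².
v = √556.654 = 23.594 m/s.

No — it strikes the obstacle at 23.6 m/s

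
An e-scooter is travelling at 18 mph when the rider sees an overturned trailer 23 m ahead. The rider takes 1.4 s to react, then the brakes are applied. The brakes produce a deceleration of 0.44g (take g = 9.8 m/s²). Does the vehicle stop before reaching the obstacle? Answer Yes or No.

Yes

18 mph × 0.44704 = 8.0467 m/s.
a = 0.44 × 9.8 = 4.312 m/s².
Reaction distance = 8.0467 × 1.4 = 11.265 m.
Braking distance = v²/(2a) = 64.749 / 8.624 = 7.508 m.
Total stopping distance = 11.265 + 7.508 = 18.773 m, vs 23 m available — it stops with 23 − 18.773 = 4.227 m to spare.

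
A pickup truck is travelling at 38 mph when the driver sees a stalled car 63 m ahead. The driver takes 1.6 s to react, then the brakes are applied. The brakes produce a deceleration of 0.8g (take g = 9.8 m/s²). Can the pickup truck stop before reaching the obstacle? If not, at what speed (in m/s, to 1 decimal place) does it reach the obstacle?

Yes — it stops about 17.4 m short of the obstacle, so it never reaches it

38 mph × 0.44704 = 16.9875 m/s.
a = 0.8 × 9.8 = 7.840 m/s².
Reaction distance = 16.9875 × 1.6 = 27.180 m.
Braking distance = v²/(2a) = 288.575 / 15.680 = 18.404 m.
Total stopping distance = 27.180 + 18.404 = 45.584 m, vs 63 m available — it stops with 63 − 45.584 = 17.416 m to spare.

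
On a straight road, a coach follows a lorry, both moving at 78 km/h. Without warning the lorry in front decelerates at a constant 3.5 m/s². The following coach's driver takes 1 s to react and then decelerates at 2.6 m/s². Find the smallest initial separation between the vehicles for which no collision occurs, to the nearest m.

78 km/h ÷ 3.6 = 21.6667 m/s.
Leader travels v²/(2a_L) = 469.446 / 7.000 = 67.064 m before stopping.
Follower covers v·t_r = 21.6667 × 1 = 21.667 m while reacting, then v²/(2a_F) = 469.446 / 5.200 = 90.278 m while braking, for a total of 21.667 + 90.278 = 111.945 m.
Since a_F ≤ a_L and the follower starts braking later, the follower is never slower than the leader, so the closest approach is when both have stopped.
Minimum gap = 111.945 − 67.064 = 44.881 m.

Minimum gap ≈ 45 m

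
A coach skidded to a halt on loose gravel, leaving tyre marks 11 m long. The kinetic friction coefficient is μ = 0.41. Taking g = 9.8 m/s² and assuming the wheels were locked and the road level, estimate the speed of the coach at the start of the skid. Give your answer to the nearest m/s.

Deceleration a = μg = 0.41 × 9.8 = 4.018 m/s².
v = √(2a·d) = √(2 × 4.018 × 11) = √88.396 = 9.4019 m/s.

Initial speed ≈ 9 m/s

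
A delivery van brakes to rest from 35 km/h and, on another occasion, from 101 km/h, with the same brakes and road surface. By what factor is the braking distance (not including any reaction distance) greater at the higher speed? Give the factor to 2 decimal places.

Factor ≈ 8.33

Braking distance d = v²/(2a), so with a fixed, d ∝ v².
Factor = (101/35)² = 2.8857² = 8.3273.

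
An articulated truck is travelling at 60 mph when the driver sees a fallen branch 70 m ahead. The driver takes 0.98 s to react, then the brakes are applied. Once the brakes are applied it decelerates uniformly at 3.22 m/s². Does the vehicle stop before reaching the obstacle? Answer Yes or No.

60 mph × 0.44704 = 26.8224 m/s.
Reaction distance = 26.8224 × 0.98 = 26.286 m.
Braking distance = v²/(2a) = 719.441 / 6.440 = 111.714 m.
Total stopping distance = 26.286 + 111.714 = 138.000 m, vs 70 m available — it cannot stop in time and overshoots by 138.000 − 70 = 68.000 m.

No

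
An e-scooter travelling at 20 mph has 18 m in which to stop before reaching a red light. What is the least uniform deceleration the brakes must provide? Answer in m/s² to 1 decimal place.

Required deceleration ≈ 2.2 m/s²

20 mph × 0.44704 = 8.9408 m/s.
v² = 2a·d ⇒ a = v²/(2d) = 8.9408² / (2 × 18.000) = 79.938 / 36.000 = 2.2205 m/s².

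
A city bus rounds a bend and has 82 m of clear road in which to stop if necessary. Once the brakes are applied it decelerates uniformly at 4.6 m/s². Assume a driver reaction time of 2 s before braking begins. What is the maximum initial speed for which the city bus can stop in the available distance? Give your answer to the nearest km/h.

Stopping distance: v·t_r + v²/(2a) = 82 with t_r = 2 s and a = 4.600 m/s².
So v² + 18.400 v − 754.40 = 0.
Positive root: v = −a·t_r + √((a·t_r)² + 2a·d) = −9.200 + √(84.640 + 754.40) = 19.7662 m/s.
19.7662 m/s × 3.6 = 71.158 km/h.

Maximum speed ≈ 71 km/h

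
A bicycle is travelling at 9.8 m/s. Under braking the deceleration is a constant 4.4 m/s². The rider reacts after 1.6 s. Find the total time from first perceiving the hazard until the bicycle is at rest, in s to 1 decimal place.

Braking time = v/a = 9.8000 / 4.400 = 2.227 s.
Total = 1.6 + 2.227 = 3.827 s.

Total time ≈ 3.8 s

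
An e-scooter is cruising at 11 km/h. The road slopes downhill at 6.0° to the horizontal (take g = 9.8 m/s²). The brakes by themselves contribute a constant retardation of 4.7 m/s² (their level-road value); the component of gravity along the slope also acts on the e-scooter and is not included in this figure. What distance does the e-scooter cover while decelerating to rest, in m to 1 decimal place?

11 km/h ÷ 3.6 = 3.0556 m/s.
Gravity along the downhill slope reduces the braking deceleration: a_eff = 4.700 − 9.8·sin 6.0° = 4.700 − 1.024 = 3.676 m/s².
Braking distance = v²/(2a) = 3.0556² / (2 × 3.676) = 9.337 / 7.352 = 1.270 m.

Braking distance ≈ 1.3 m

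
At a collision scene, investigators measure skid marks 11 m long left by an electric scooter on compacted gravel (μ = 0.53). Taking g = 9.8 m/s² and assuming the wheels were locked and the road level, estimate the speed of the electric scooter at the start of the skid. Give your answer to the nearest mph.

Deceleration a = μg = 0.53 × 9.8 = 5.194 m/s².
v = √(2a·d) = √(2 × 5.194 × 11) = √114.268 = 10.6896 m/s.
= 10.6896 ÷ 0.44704 = 23.912 mph.

Initial speed ≈ 24 mph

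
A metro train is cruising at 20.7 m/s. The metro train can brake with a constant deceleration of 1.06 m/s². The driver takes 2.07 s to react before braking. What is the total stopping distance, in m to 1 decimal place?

Reaction distance = v·t_r = 20.7000 × 2.07 = 42.849 m.
Braking distance = v²/(2a) = 20.7000² / (2 × 1.060) = 428.490 / 2.120 = 202.118 m.
Total = 42.849 + 202.118 = 244.967 m.

Total stopping distance ≈ 245.0 m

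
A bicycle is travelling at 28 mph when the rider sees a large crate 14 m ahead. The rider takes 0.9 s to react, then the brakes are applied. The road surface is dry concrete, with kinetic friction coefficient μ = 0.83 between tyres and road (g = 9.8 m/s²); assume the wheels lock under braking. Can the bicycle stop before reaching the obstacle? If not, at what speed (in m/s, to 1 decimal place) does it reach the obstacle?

No — it strikes the obstacle at 10.6 m/s

28 mph × 0.44704 = 12.5171 m/s.
a = μg = 0.83 × 9.8 = 8.134 m/s².
Reaction distance = 12.5171 × 0.9 = 11.265 m.
Braking distance needed to stop: v²/(2a) = 156.678 / 16.268 = 9.631 m, so total needed = 11.265 + 9.631 = 20.896 m > 14 m — it cannot stop.
Distance remaining when braking begins: 14 − 11.265 = 2.735 m.
v² = v₀² − 2a·d = 156.678 − 2 × 8.134 × 2.735 = 112.185 m²/s².
v = √112.185 = 10.592 m/s.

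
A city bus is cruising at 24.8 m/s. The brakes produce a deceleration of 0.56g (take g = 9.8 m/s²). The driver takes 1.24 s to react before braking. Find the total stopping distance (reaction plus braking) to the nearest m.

Total stopping distance ≈ 87 m

a = 0.56 × 9.8 = 5.488 m/s².
Reaction distance = v·t_r = 24.8000 × 1.24 = 30.752 m.
Braking distance = v²/(2a) = 24.8000² / (2 × 5.488) = 615.040 / 10.976 = 56.035 m.
Total = 30.752 + 56.035 = 86.787 m.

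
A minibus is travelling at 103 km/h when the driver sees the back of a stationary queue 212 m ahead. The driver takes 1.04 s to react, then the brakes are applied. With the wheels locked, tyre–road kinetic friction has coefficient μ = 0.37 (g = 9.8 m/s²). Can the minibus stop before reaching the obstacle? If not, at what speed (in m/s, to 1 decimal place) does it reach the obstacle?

Yes — it stops about 69.4 m short of the obstacle, so it never reaches it

103 km/h ÷ 3.6 = 28.6111 m/s.
a = μg = 0.37 × 9.8 = 3.626 m/s².
Reaction distance = 28.6111 × 1.04 = 29.756 m.
Braking distance = v²/(2a) = 818.595 / 7.252 = 112.879 m.
Total stopping distance = 29.756 + 112.879 = 142.635 m, vs 212 m available — it stops with 212 − 142.635 = 69.365 m to spare.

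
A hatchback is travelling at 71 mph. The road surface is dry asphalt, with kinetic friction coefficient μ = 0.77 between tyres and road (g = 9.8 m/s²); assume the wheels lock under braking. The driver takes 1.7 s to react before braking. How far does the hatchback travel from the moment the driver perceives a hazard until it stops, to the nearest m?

Total stopping distance ≈ 121 m

71 mph × 0.44704 = 31.7398 m/s.
a = μg = 0.77 × 9.8 = 7.546 m/s².
Reaction distance = v·t_r = 31.7398 × 1.7 = 53.958 m.
Braking distance = v²/(2a) = 31.7398² / (2 × 7.546) = 1007.415 / 15.092 = 66.752 m.
Total = 53.958 + 66.752 = 120.710 m.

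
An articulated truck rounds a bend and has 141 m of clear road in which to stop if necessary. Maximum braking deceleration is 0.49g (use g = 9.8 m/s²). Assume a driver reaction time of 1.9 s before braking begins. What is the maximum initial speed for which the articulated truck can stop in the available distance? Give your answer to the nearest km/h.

a = 0.49 × 9.8 = 4.802 m/s².
Stopping distance: v·t_r + v²/(2a) = 141 with t_r = 1.9 s and a = 4.802 m/s².
So v² + 18.248 v − 1354.16 = 0.
Positive root: v = −a·t_r + √((a·t_r)² + 2a·d) = −9.124 + √(83.247 + 1354.16) = 28.7892 m/s.
28.7892 m/s × 3.6 = 103.641 km/h.

Maximum speed ≈ 104 km/h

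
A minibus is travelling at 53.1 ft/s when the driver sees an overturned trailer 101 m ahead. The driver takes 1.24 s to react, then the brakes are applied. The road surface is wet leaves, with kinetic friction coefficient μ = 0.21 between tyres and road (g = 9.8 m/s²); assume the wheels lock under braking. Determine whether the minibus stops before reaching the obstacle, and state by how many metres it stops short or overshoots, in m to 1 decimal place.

53.1 ft/s × 0.3048 = 16.1849 m/s.
a = μg = 0.21 × 9.8 = 2.058 m/s².
Reaction distance = 16.1849 × 1.24 = 20.069 m.
Braking distance = v²/(2a) = 261.951 / 4.116 = 63.642 m.
Total stopping distance = 20.069 + 63.642 = 83.711 m, vs 101 m available — it stops with 101 − 83.711 = 17.289 m to spare.

Yes — it stops 17.3 m short of the obstacle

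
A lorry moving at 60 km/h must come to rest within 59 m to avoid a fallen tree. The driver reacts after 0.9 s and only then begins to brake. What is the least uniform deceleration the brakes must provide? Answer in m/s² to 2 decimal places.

60 km/h ÷ 3.6 = 16.6667 m/s.
Distance covered during reaction = 16.6667 × 0.9 = 15.000 m.
Distance available for braking: 59 − 15.000 = 44.000 m.
v² = 2a·d ⇒ a = v²/(2d) = 16.6667² / (2 × 44.000) = 277.779 / 88.000 = 3.1566 m/s².

Required deceleration ≈ 3.16 m/s²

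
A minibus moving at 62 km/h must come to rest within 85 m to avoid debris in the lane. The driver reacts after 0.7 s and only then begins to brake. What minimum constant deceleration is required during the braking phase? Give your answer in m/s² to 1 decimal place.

62 km/h ÷ 3.6 = 17.2222 m/s.
Distance covered during reaction = 17.2222 × 0.7 = 12.056 m.
Distance available for braking: 85 − 12.056 = 72.944 m.
v² = 2a·d ⇒ a = v²/(2d) = 17.2222² / (2 × 72.944) = 296.604 / 145.888 = 2.0331 m/s².

Required deceleration ≈ 2.0 m/s²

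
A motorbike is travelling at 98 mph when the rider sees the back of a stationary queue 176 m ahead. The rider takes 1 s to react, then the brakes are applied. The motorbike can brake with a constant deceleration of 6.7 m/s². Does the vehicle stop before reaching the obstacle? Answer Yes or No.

98 mph × 0.44704 = 43.8099 m/s.
Reaction distance = 43.8099 × 1 = 43.810 m.
Braking distance = v²/(2a) = 1919.307 / 13.400 = 143.232 m.
Total stopping distance = 43.810 + 143.232 = 187.042 m, vs 176 m available — it cannot stop in time and overshoots by 187.042 − 176 = 11.042 m.

No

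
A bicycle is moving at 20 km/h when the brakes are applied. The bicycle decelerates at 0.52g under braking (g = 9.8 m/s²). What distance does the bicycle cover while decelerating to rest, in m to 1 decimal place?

20 km/h ÷ 3.6 = 5.5556 m/s.
a = 0.52 × 9.8 = 5.096 m/s².
Braking distance = v²/(2a) = 5.5556² / (2 × 5.096) = 30.865 / 10.192 = 3.028 m.

Braking distance ≈ 3.0 m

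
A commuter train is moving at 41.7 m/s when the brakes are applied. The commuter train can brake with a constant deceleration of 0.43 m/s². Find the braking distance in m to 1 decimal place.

Braking distance ≈ 2022.0 m

Braking distance = v²/(2a) = 41.7000² / (2 × 0.430) = 1738.890 / 0.860 = 2021.965 m.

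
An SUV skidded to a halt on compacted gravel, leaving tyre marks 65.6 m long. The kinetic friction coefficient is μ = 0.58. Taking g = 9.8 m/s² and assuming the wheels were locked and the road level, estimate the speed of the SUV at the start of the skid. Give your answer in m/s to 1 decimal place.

Deceleration a = μg = 0.58 × 9.8 = 5.684 m/s².
v = √(2a·d) = √(2 × 5.684 × 65.6) = √745.741 = 27.3083 m/s.

Initial speed ≈ 27.3 m/s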